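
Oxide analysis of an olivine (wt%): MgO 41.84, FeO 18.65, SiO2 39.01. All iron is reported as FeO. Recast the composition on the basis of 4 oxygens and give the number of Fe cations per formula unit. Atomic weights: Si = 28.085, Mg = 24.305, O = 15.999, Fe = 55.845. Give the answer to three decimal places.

MgO: 41.84/40.304 = 1.03811 mol → 1.03811 mol Mg, 1.03811 mol O.
FeO: 18.65/71.844 = 0.25959 mol → 0.25959 mol Fe, 0.25959 mol O.
SiO2: 39.01/60.083 = 0.64927 mol → 0.64927 mol Si, 1.29854 mol O.
Total oxygen = 2.59624 mol. Normalization factor = 4/2.59624 = 1.54069.
Fe per 4 O = 0.25959 × 1.54069 = 0.400.

0.400 Fe apfu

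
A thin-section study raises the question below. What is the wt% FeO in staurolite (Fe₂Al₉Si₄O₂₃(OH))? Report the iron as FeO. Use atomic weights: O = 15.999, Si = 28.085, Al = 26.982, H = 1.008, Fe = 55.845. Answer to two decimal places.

M(Fe₂Al₉Si₄O₂₃(OH)) = 851.852 g/mol; M(FeO) = 71.844 g/mol.
Moles FeO per formula unit = 2 Fe ÷ 1 = 2.0000.
FeO fraction = (2.0000 × 71.844) / 851.852 = 143.688/851.852 = 0.1687.

16.87 wt%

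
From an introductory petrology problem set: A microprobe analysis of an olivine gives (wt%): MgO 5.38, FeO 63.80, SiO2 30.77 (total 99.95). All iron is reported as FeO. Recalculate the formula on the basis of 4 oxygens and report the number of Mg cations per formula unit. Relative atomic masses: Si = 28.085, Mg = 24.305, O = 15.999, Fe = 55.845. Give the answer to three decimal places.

MgO (M=40.304): mol = 0.13349; Mg = 0.13349, O = 0.13349.
FeO (M=71.844): mol = 0.88804; Fe = 0.88804, O = 0.88804.
SiO2 (M=60.083): mol = 0.51212; Si = 0.51212, O = 1.02424.
ΣO = 2.04577; factor = 4/ΣO = 1.95525.
Mg apfu = 0.13349 × 1.95525 = 0.261.

0.261 Mg apfu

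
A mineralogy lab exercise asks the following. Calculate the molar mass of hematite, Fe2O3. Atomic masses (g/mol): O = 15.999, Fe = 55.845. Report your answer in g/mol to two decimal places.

159.69 g/mol

Fe: 2 × 55.845 = 111.6900
O: 3 × 15.999 = 47.9970
Summing the contributions gives the formula mass.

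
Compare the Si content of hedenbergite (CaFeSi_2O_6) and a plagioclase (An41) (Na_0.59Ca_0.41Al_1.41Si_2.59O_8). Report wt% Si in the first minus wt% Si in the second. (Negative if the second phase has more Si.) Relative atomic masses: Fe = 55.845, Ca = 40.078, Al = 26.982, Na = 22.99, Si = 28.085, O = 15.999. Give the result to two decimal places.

-4.42 percentage points

Si in CaFeSi_2O_6: molar mass 248.087 g/mol; 2×28.085 = 56.170 g → 22.64 wt%.
Si in Na_0.59Ca_0.41Al_1.41Si_2.59O_8: molar mass 268.773 g/mol; 2.59×28.085 = 72.740 g → 27.06 wt%.
Difference = 22.64 − 27.06 = -4.42 percentage points.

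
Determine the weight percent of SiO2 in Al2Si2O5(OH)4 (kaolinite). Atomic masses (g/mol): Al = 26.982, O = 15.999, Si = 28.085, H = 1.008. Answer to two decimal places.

M(Al2Si2O5(OH)4) = 258.157 g/mol; M(SiO2) = 60.083 g/mol.
Moles SiO2 per formula unit = 2 Si ÷ 1 = 2.0000.
SiO2 fraction = (2.0000 × 60.083) / 258.157 = 120.166/258.157 = 0.4655.

46.55 wt%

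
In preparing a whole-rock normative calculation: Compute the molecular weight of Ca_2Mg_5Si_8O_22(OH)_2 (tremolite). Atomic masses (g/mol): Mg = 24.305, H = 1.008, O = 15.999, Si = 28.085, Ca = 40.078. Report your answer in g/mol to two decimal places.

812.35 g/mol

M = 2·40.078 + 5·24.305 + 8·28.085 + 24·15.999 + 2·1.008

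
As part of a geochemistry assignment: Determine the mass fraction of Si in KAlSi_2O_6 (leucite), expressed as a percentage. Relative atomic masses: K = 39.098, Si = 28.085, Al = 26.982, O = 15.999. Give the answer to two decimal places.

Molar mass of KAlSi_2O_6: 1·39.098 + 1·26.982 + 2·28.085 + 6·15.999 = 218.244 g/mol.
Mass of Si per formula unit: 2 × 28.085 = 56.170 g.
Weight fraction Si = 56.170 / 218.244 = 0.2574.

25.74 weight percent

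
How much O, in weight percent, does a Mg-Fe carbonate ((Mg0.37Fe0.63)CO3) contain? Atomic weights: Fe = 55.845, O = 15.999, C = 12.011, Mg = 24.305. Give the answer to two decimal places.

Molar mass of (Mg0.37Fe0.63)CO3: 0.37·24.305 + 0.63·55.845 + 1·12.011 + 3·15.999 = 104.183 g/mol.
Mass of O per formula unit: 3 × 15.999 = 47.997 g.
Weight fraction O = 47.997 / 104.183 = 0.4607.

46.07 weight percent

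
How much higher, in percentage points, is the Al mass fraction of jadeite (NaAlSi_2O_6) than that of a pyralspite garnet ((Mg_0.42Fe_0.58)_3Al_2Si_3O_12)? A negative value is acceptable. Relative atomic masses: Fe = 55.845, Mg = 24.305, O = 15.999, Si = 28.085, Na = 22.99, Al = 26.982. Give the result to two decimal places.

Al in NaAlSi_2O_6: molar mass 202.136 g/mol; 1×26.982 = 26.982 g → 13.35 wt%.
Al in (Mg_0.42Fe_0.58)_3Al_2Si_3O_12: molar mass 458.002 g/mol; 2×26.982 = 53.964 g → 11.78 wt%.
Difference = 13.35 − 11.78 = 1.57 percentage points.

1.57 percentage points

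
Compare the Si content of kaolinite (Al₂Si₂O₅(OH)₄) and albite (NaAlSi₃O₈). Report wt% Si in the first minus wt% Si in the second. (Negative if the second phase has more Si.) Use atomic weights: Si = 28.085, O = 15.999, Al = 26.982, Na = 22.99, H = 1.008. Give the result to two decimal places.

-10.37 percentage points

First mineral: 56.170 g Si in 258.157 g formula = 21.76 wt% Si.
Second mineral: 84.255 g Si in 262.219 g formula = 32.13 wt% Si.
21.76% − 32.13% gives a difference of -10.37 percentage points.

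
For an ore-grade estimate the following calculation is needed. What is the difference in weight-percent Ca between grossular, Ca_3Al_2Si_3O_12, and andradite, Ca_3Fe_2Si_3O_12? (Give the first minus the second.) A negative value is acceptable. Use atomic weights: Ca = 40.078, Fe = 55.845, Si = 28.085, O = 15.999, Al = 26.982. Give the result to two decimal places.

M(Ca_3Al_2Si_3O_12) = 450.441 g/mol, so wt% Ca = 120.234/450.441 × 100 = 26.69%.
M(Ca_3Fe_2Si_3O_12) = 508.167 g/mol, so wt% Ca = 120.234/508.167 × 100 = 23.66%.
26.69 − 23.66 = 3.03 pp.

3.03 percentage points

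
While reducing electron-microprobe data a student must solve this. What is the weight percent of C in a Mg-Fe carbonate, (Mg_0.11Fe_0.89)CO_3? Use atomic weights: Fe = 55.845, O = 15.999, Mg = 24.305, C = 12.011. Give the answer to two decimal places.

10.69 mass %

M((Mg_0.11Fe_0.89)CO_3) = 112.384 g/mol.
C contributes 1 × 12.011 = 12.011 g per mole.
12.011/112.384 = 0.1069 → 10.69%.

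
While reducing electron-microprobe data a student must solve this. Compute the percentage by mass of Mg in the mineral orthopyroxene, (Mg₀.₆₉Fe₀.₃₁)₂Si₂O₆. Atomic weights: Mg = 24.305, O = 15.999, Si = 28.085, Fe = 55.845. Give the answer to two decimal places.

15.22 weight percent

Molar mass of (Mg₀.₆₉Fe₀.₃₁)₂Si₂O₆: 1.38·24.305 + 0.62·55.845 + 2·28.085 + 6·15.999 = 220.329 g/mol.
Mass of Mg per formula unit: 1.38 × 24.305 = 33.541 g.
Weight fraction Mg = 33.541 / 220.329 = 0.1522.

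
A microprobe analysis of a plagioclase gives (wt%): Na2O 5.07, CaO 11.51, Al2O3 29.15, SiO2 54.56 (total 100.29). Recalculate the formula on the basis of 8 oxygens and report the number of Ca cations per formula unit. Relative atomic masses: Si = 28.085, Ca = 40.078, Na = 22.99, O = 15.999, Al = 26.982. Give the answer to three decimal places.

0.555 Ca apfu

Na2O: 5.07/61.979 = 0.08180 mol → 0.16360 mol Na, 0.08180 mol O.
CaO: 11.51/56.077 = 0.20525 mol → 0.20525 mol Ca, 0.20525 mol O.
Al2O3: 29.15/101.961 = 0.28589 mol → 0.57178 mol Al, 0.85767 mol O.
SiO2: 54.56/60.083 = 0.90808 mol → 0.90808 mol Si, 1.81616 mol O.
Total oxygen = 2.96088 mol. Normalization factor = 8/2.96088 = 2.70190.
Ca per 8 O = 0.20525 × 2.70190 = 0.555.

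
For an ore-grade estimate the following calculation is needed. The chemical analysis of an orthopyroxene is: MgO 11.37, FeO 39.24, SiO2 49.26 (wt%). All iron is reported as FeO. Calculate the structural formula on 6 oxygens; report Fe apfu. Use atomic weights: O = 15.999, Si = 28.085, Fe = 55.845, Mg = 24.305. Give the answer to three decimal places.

1.328 Fe apfu

MgO: 11.37/40.304 = 0.28211 mol → 0.28211 mol Mg, 0.28211 mol O.
FeO: 39.24/71.844 = 0.54618 mol → 0.54618 mol Fe, 0.54618 mol O.
SiO2: 49.26/60.083 = 0.81987 mol → 0.81987 mol Si, 1.63974 mol O.
Total oxygen = 2.46803 mol. Normalization factor = 6/2.46803 = 2.43109.
Fe per 6 O = 0.54618 × 2.43109 = 1.328.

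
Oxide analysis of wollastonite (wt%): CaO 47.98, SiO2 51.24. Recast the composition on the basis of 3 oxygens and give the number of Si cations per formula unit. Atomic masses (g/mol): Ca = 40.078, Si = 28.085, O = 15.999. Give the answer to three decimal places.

CaO: 47.98/56.077 = 0.85561 mol → 0.85561 mol Ca, 0.85561 mol O.
SiO2: 51.24/60.083 = 0.85282 mol → 0.85282 mol Si, 1.70564 mol O.
Total oxygen = 2.56125 mol. Normalization factor = 3/2.56125 = 1.17130.
Si per 3 O = 0.85282 × 1.17130 = 0.999.

0.999 Si apfu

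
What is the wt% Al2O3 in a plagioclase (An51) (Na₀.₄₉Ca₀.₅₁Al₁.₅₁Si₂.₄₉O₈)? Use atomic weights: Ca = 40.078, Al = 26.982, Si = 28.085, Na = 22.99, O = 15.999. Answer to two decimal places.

Formula mass = 270.371 g/mol.
1.51 Al → 0.7550 mol Al2O3 per formula unit; M(Al2O3) = 101.961, so Al2O3 mass = 76.981 g.
76.981/270.371 × 100 = 28.47 wt%.

28.47 wt%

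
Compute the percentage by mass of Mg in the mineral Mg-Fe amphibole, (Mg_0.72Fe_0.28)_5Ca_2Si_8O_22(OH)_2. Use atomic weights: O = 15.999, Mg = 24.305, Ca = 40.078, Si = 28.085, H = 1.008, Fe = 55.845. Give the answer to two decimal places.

Formula mass = 3.60*24.305 + 1.40*55.845 + 2*40.078 + 8*28.085 + 24*15.999 + 2*1.008 = 856.509 g/mol, of which 87.498 g is Mg.
So Mg makes up 87.498/856.509 = 0.1022 of the mass, i.e. 10.22%.

10.22 weight percent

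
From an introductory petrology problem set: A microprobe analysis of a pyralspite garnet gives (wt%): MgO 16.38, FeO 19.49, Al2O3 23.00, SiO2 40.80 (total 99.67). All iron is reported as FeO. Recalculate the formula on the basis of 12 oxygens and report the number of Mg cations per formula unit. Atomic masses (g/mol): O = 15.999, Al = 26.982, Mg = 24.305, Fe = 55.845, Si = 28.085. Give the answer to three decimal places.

MgO: 16.38/40.304 = 0.40641 mol → 0.40641 mol Mg, 0.40641 mol O.
FeO: 19.49/71.844 = 0.27128 mol → 0.27128 mol Fe, 0.27128 mol O.
Al2O3: 23.00/101.961 = 0.22558 mol → 0.45116 mol Al, 0.67674 mol O.
SiO2: 40.80/60.083 = 0.67906 mol → 0.67906 mol Si, 1.35812 mol O.
Total oxygen = 2.71255 mol. Normalization factor = 12/2.71255 = 4.42388.
Mg per 12 O = 0.40641 × 4.42388 = 1.798.

1.798 Mg apfu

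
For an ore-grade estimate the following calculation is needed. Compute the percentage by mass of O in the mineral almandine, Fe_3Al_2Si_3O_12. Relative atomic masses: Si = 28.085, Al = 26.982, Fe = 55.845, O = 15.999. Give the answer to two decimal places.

38.57 weight percent

Molar mass of Fe_3Al_2Si_3O_12: 3×55.845 + 2×26.982 + 3×28.085 + 12×15.999 = 497.742 g/mol.
Mass of O per formula unit: 12 × 15.999 = 191.988 g.
Weight fraction O = 191.988 / 497.742 = 0.3857.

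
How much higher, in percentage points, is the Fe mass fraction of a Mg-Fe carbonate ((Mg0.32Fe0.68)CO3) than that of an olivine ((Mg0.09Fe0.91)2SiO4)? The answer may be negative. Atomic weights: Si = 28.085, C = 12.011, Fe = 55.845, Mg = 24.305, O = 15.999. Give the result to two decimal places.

M((Mg0.32Fe0.68)CO3) = 105.760 g/mol, so wt% Fe = 37.975/105.760 × 100 = 35.91%.
M((Mg0.09Fe0.91)2SiO4) = 198.094 g/mol, so wt% Fe = 101.638/198.094 × 100 = 51.31%.
35.91 − 51.31 = -15.40 pp.

-15.40 percentage points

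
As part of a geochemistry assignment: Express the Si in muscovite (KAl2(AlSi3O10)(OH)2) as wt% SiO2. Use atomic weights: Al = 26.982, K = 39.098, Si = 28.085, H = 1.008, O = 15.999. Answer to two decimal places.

45.25 wt%

Molar mass of KAl2(AlSi3O10)(OH)2 = 1·39.098 + 3·26.982 + 3·28.085 + 12·15.999 + 2·1.008 = 398.303 g/mol.
Each formula unit contains 3 Si, equivalent to 3/1 = 3.0000 mol SiO2.
M(SiO2) = 1×28.085 + 2×15.999 = 60.083 g/mol.
Mass of SiO2 per formula unit = 3.0000 × 60.083 = 180.249 g.
SiO2 wt% = 180.249 / 398.303 × 100 = 45.25%.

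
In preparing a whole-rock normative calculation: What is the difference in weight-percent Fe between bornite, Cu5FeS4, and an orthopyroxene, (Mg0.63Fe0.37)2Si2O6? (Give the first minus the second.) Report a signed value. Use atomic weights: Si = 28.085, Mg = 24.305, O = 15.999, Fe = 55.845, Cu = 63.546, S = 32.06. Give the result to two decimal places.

-7.31 percentage points

M(Cu5FeS4) = 501.815 g/mol, so wt% Fe = 55.845/501.815 × 100 = 11.13%.
M((Mg0.63Fe0.37)2Si2O6) = 224.114 g/mol, so wt% Fe = 41.325/224.114 × 100 = 18.44%.
11.13 − 18.44 = -7.31 pp.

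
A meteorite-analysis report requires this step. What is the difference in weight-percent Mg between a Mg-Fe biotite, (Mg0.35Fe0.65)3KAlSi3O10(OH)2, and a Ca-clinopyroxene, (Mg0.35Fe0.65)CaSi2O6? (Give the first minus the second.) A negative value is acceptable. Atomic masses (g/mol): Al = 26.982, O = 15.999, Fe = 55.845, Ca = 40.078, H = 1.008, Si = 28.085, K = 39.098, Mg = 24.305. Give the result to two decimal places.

M((Mg0.35Fe0.65)3KAlSi3O10(OH)2) = 478.757 g/mol, so wt% Mg = 25.520/478.757 × 100 = 5.33%.
M((Mg0.35Fe0.65)CaSi2O6) = 237.048 g/mol, so wt% Mg = 8.507/237.048 × 100 = 3.59%.
5.33 − 3.59 = 1.74 pp.

1.74 percentage points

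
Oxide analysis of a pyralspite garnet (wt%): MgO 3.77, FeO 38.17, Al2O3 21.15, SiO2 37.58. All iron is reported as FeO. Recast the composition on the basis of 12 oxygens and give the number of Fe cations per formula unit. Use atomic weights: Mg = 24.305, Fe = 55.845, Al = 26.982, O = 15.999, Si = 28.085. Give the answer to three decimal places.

2.552 Fe apfu

MgO: 3.77/40.304 = 0.09354 mol → 0.09354 mol Mg, 0.09354 mol O.
FeO: 38.17/71.844 = 0.53129 mol → 0.53129 mol Fe, 0.53129 mol O.
Al2O3: 21.15/101.961 = 0.20743 mol → 0.41486 mol Al, 0.62229 mol O.
SiO2: 37.58/60.083 = 0.62547 mol → 0.62547 mol Si, 1.25094 mol O.
Total oxygen = 2.49806 mol. Normalization factor = 12/2.49806 = 4.80373.
Fe per 12 O = 0.53129 × 4.80373 = 2.552.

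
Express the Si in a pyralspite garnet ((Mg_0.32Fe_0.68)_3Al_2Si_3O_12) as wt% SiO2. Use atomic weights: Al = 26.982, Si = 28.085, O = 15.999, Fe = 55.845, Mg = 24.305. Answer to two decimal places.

38.56 wt%

M((Mg_0.32Fe_0.68)_3Al_2Si_3O_12) = 467.464 g/mol; M(SiO2) = 60.083 g/mol.
Moles SiO2 per formula unit = 3 Si ÷ 1 = 3.0000.
SiO2 fraction = (3.0000 × 60.083) / 467.464 = 180.249/467.464 = 0.3856.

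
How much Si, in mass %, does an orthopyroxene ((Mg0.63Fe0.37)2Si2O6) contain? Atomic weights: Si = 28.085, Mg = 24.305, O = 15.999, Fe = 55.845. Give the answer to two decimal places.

25.06 mass %

Molar mass of (Mg0.63Fe0.37)2Si2O6: 1.26×24.305 + 0.74×55.845 + 2×28.085 + 6×15.999 = 224.114 g/mol.
Mass of Si per formula unit: 2 × 28.085 = 56.170 g.
Weight fraction Si = 56.170 / 224.114 = 0.2506.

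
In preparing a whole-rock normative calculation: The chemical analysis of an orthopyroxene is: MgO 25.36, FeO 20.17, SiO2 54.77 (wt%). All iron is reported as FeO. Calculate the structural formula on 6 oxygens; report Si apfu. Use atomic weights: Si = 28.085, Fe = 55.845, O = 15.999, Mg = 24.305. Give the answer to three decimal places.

2.001 Si apfu

MgO (M=40.304): mol = 0.62922; Mg = 0.62922, O = 0.62922.
FeO (M=71.844): mol = 0.28075; Fe = 0.28075, O = 0.28075.
SiO2 (M=60.083): mol = 0.91157; Si = 0.91157, O = 1.82314.
ΣO = 2.73311; factor = 6/ΣO = 2.19530.
Si apfu = 0.91157 × 2.19530 = 2.001.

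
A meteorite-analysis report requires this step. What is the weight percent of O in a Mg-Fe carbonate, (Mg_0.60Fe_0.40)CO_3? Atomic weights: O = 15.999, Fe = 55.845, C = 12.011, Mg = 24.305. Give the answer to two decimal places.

49.52 wt%

M((Mg_0.60Fe_0.40)CO_3) = 96.929 g/mol.
O contributes 3 × 15.999 = 47.997 g per mole.
47.997/96.929 = 0.4952 → 49.52%.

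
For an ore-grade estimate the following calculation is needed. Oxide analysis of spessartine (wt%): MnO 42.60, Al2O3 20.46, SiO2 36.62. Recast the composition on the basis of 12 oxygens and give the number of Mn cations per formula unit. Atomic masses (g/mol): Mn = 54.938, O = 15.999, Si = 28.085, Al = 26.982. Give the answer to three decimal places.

MnO: 42.60/70.937 = 0.60053 mol → 0.60053 mol Mn, 0.60053 mol O.
Al2O3: 20.46/101.961 = 0.20066 mol → 0.40132 mol Al, 0.60198 mol O.
SiO2: 36.62/60.083 = 0.60949 mol → 0.60949 mol Si, 1.21898 mol O.
Total oxygen = 2.42149 mol. Normalization factor = 12/2.42149 = 4.95563.
Mn per 12 O = 0.60053 × 4.95563 = 2.976.

2.976 Mn apfu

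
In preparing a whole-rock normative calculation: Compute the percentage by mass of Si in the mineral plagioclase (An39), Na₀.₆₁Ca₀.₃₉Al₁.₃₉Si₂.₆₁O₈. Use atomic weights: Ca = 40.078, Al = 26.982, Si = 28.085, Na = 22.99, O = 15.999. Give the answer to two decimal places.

27.31 wt%

Formula mass = 0.61·22.99 + 0.39·40.078 + 1.39·26.982 + 2.61·28.085 + 8·15.999 = 268.453 g/mol, of which 73.302 g is Si.
So Si makes up 73.302/268.453 = 0.2731 of the mass, i.e. 27.31%.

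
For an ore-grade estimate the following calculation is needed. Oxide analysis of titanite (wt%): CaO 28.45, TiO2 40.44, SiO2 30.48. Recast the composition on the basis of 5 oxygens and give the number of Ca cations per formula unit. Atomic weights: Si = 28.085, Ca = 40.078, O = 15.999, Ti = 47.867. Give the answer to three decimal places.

1.001 Ca apfu

CaO (M=56.077): mol = 0.50734; Ca = 0.50734, O = 0.50734.
TiO2 (M=79.865): mol = 0.50635; Ti = 0.50635, O = 1.01270.
SiO2 (M=60.083): mol = 0.50730; Si = 0.50730, O = 1.01460.
ΣO = 2.53464; factor = 5/ΣO = 1.97267.
Ca apfu = 0.50734 × 1.97267 = 1.001.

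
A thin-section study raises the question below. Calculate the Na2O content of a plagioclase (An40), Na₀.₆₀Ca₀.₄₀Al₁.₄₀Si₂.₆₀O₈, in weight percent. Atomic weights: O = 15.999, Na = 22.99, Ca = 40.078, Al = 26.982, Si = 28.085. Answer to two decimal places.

M(Na₀.₆₀Ca₀.₄₀Al₁.₄₀Si₂.₆₀O₈) = 268.613 g/mol; M(Na2O) = 61.979 g/mol.
Moles Na2O per formula unit = 0.60 Na ÷ 2 = 0.3000.
Na2O fraction = (0.3000 × 61.979) / 268.613 = 18.594/268.613 = 0.0692.

6.92 wt%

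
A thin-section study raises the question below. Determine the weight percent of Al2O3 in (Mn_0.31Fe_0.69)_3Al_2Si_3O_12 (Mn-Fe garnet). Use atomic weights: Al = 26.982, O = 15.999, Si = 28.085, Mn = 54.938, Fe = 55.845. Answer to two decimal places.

M((Mn_0.31Fe_0.69)_3Al_2Si_3O_12) = 496.898 g/mol; M(Al2O3) = 101.961 g/mol.
Moles Al2O3 per formula unit = 2 Al ÷ 2 = 1.0000.
Al2O3 fraction = (1.0000 × 101.961) / 496.898 = 101.961/496.898 = 0.2052.

20.52 wt%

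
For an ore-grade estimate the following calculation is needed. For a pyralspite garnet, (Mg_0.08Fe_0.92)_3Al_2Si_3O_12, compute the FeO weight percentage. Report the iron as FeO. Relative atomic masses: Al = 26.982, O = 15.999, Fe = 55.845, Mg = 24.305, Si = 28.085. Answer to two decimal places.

Molar mass of (Mg_0.08Fe_0.92)_3Al_2Si_3O_12 = 0.24·24.305 + 2.76·55.845 + 2·26.982 + 3·28.085 + 12·15.999 = 490.172 g/mol.
Each formula unit contains 2.76 Fe, equivalent to 2.76/1 = 2.7600 mol FeO.
M(FeO) = 1×55.845 + 1×15.999 = 71.844 g/mol.
Mass of FeO per formula unit = 2.7600 × 71.844 = 198.289 g.
FeO wt% = 198.289 / 490.172 × 100 = 40.45%.

40.45 wt%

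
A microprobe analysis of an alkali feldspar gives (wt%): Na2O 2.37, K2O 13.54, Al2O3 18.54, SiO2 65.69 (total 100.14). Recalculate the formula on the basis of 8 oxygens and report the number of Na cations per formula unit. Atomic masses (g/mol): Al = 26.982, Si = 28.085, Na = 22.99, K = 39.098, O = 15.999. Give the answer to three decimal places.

0.210 Na apfu

Na2O: 2.37/61.979 = 0.03824 mol → 0.07648 mol Na, 0.03824 mol O.
K2O: 13.54/94.195 = 0.14374 mol → 0.28748 mol K, 0.14374 mol O.
Al2O3: 18.54/101.961 = 0.18183 mol → 0.36366 mol Al, 0.54549 mol O.
SiO2: 65.69/60.083 = 1.09332 mol → 1.09332 mol Si, 2.18664 mol O.
Total oxygen = 2.91411 mol. Normalization factor = 8/2.91411 = 2.74526.
Na per 8 O = 0.07648 × 2.74526 = 0.210.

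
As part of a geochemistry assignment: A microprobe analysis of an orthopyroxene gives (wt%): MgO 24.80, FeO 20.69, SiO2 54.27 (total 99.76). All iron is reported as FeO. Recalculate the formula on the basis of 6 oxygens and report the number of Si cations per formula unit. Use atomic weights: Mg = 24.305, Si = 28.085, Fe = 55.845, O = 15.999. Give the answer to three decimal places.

2.000 Si apfu

MgO (M=40.304): mol = 0.61532; Mg = 0.61532, O = 0.61532.
FeO (M=71.844): mol = 0.28799; Fe = 0.28799, O = 0.28799.
SiO2 (M=60.083): mol = 0.90325; Si = 0.90325, O = 1.80650.
ΣO = 2.70981; factor = 6/ΣO = 2.21418.
Si apfu = 0.90325 × 2.21418 = 2.000.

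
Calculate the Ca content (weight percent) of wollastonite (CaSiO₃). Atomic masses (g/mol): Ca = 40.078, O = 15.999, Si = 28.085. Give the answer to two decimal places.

Formula mass = 1*40.078 + 1*28.085 + 3*15.999 = 116.160 g/mol, of which 40.078 g is Ca.
So Ca makes up 40.078/116.160 = 0.3450 of the mass, i.e. 34.50%.

34.50 weight percent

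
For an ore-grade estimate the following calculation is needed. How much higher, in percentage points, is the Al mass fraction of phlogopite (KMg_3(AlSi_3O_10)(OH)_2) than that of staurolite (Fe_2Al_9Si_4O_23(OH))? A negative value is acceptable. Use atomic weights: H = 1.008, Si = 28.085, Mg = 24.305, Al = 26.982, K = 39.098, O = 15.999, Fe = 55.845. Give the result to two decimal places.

M(KMg_3(AlSi_3O_10)(OH)_2) = 417.254 g/mol, so wt% Al = 26.982/417.254 × 100 = 6.47%.
M(Fe_2Al_9Si_4O_23(OH)) = 851.852 g/mol, so wt% Al = 242.838/851.852 × 100 = 28.51%.
6.47 − 28.51 = -22.04 pp.

-22.04 percentage points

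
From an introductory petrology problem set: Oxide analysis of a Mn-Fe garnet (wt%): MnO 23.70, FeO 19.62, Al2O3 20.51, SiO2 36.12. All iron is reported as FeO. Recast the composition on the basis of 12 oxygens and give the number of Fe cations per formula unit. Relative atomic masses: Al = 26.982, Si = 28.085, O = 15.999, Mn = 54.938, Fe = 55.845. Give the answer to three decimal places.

23.70 wt% MnO ÷ 70.937 g/mol = 0.33410 mol, giving 0.33410 Mn and 0.33410 O.
19.62 wt% FeO ÷ 71.844 g/mol = 0.27309 mol, giving 0.27309 Fe and 0.27309 O.
20.51 wt% Al2O3 ÷ 101.961 g/mol = 0.20116 mol, giving 0.40232 Al and 0.60348 O.
36.12 wt% SiO2 ÷ 60.083 g/mol = 0.60117 mol, giving 0.60117 Si and 1.20234 O.
Oxygen sums to 2.41301; scaling by 12/2.41301 = 4.97304 puts the formula on 12 O.
Fe: 0.27309 × 4.97304 = 1.358 atoms per formula unit.

1.358 Fe apfu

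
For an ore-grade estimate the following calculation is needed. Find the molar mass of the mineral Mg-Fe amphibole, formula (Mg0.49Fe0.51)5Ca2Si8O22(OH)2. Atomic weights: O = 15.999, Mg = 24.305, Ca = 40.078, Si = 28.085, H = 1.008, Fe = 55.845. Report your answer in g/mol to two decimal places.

The formula mass is the sum 2.45×24.305 + 2.55×55.845 + 2×40.078 + 8×28.085 + 24×15.999 + 2×1.008.

892.78 g/mol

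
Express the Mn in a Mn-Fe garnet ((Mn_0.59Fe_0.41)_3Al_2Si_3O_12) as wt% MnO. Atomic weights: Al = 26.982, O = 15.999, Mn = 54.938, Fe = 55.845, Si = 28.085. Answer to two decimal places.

25.31 wt%

M((Mn_0.59Fe_0.41)_3Al_2Si_3O_12) = 496.137 g/mol; M(MnO) = 70.937 g/mol.
Moles MnO per formula unit = 1.77 Mn ÷ 1 = 1.7700.
MnO fraction = (1.7700 × 70.937) / 496.137 = 125.558/496.137 = 0.2531.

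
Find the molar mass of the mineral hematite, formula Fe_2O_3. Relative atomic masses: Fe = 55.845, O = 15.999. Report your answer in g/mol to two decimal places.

159.69 g/mol

M = 2×55.845 + 3×15.999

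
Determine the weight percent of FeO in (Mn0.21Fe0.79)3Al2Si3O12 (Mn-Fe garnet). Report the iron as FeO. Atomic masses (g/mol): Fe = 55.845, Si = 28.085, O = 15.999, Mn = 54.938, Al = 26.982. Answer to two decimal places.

34.25 wt%

Formula mass = 497.171 g/mol.
2.37 Fe → 2.3700 mol FeO per formula unit; M(FeO) = 71.844, so FeO mass = 170.270 g.
170.270/497.171 × 100 = 34.25 wt%.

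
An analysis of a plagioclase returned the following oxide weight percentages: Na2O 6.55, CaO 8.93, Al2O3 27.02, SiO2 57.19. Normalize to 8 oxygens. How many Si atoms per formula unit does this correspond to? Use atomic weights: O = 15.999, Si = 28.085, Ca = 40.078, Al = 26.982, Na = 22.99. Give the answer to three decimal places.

2.569 Si apfu

6.55 wt% Na2O ÷ 61.979 g/mol = 0.10568 mol, giving 0.21136 Na and 0.10568 O.
8.93 wt% CaO ÷ 56.077 g/mol = 0.15925 mol, giving 0.15925 Ca and 0.15925 O.
27.02 wt% Al2O3 ÷ 101.961 g/mol = 0.26500 mol, giving 0.53000 Al and 0.79500 O.
57.19 wt% SiO2 ÷ 60.083 g/mol = 0.95185 mol, giving 0.95185 Si and 1.90370 O.
Oxygen sums to 2.96363; scaling by 8/2.96363 = 2.69939 puts the formula on 8 O.
Si: 0.95185 × 2.69939 = 2.569 atoms per formula unit.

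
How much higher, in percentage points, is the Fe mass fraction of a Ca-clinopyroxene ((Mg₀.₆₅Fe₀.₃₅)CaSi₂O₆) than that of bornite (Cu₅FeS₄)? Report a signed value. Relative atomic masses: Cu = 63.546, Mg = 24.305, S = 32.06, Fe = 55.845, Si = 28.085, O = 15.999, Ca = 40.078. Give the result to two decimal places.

First mineral: 19.546 g Fe in 227.586 g formula = 8.59 wt% Fe.
Second mineral: 55.845 g Fe in 501.815 g formula = 11.13 wt% Fe.
8.59% − 11.13% gives a difference of -2.54 percentage points.

-2.54 percentage points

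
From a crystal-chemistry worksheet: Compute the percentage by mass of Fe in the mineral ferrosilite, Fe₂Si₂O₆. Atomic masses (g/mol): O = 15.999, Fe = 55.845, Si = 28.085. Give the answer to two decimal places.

42.33 wt%

Molar mass of Fe₂Si₂O₆: 2×55.845 + 2×28.085 + 6×15.999 = 263.854 g/mol.
Mass of Fe per formula unit: 2 × 55.845 = 111.690 g.
Weight fraction Fe = 111.690 / 263.854 = 0.4233.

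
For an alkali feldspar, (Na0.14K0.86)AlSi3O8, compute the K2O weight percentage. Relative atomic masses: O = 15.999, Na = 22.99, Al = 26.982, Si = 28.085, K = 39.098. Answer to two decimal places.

14.67 wt%

Formula mass = 276.072 g/mol.
0.86 K → 0.4300 mol K2O per formula unit; M(K2O) = 94.195, so K2O mass = 40.504 g.
40.504/276.072 × 100 = 14.67 wt%.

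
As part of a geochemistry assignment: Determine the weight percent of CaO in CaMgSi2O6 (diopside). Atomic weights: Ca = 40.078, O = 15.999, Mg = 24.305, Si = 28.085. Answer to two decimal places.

M(CaMgSi2O6) = 216.547 g/mol; M(CaO) = 56.077 g/mol.
Moles CaO per formula unit = 1 Ca ÷ 1 = 1.0000.
CaO fraction = (1.0000 × 56.077) / 216.547 = 56.077/216.547 = 0.2590.

25.90 wt%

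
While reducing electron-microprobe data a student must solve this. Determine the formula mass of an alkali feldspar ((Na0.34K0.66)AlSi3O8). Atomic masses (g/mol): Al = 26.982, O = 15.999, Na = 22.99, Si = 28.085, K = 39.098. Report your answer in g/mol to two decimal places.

272.85 g/mol

Na: 0.34 × 22.99 = 7.8166
K: 0.66 × 39.098 = 25.8047
Al: 1 × 26.982 = 26.9820
Si: 3 × 28.085 = 84.2550
O: 8 × 15.999 = 127.9920
Summing the contributions gives the formula mass.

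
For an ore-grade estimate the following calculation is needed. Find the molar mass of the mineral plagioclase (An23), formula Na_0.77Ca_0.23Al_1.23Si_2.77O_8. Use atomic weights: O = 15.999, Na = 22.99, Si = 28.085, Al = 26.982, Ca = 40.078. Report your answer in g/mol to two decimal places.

265.90 g/mol

The formula mass is the sum 0.77(22.99) + 0.23(40.078) + 1.23(26.982) + 2.77(28.085) + 8(15.999).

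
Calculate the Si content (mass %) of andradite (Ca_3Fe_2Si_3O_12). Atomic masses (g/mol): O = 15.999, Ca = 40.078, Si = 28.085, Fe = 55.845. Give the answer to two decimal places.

Molar mass of Ca_3Fe_2Si_3O_12: 3·40.078 + 2·55.845 + 3·28.085 + 12·15.999 = 508.167 g/mol.
Mass of Si per formula unit: 3 × 28.085 = 84.255 g.
Weight fraction Si = 84.255 / 508.167 = 0.1658.

16.58 mass %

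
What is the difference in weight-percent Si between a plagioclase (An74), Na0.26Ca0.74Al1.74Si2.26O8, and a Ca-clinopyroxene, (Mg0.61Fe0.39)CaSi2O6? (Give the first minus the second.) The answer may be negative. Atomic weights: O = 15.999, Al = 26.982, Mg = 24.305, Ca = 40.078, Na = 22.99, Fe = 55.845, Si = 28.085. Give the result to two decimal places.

-1.38 percentage points

M(Na0.26Ca0.74Al1.74Si2.26O8) = 274.048 g/mol, so wt% Si = 63.472/274.048 × 100 = 23.16%.
M((Mg0.61Fe0.39)CaSi2O6) = 228.848 g/mol, so wt% Si = 56.170/228.848 × 100 = 24.54%.
23.16 − 24.54 = -1.38 pp.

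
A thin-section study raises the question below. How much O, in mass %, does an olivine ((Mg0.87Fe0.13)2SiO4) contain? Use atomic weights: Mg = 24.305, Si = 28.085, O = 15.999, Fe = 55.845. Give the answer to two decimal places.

M((Mg0.87Fe0.13)2SiO4) = 148.891 g/mol.
O contributes 4 × 15.999 = 63.996 g per mole.
63.996/148.891 = 0.4298 → 42.98%.

42.98 mass %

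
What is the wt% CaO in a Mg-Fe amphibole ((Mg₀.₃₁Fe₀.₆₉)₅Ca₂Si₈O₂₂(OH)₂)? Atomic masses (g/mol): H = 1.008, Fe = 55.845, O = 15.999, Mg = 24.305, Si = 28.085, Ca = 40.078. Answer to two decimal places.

M((Mg₀.₃₁Fe₀.₆₉)₅Ca₂Si₈O₂₂(OH)₂) = 921.166 g/mol; M(CaO) = 56.077 g/mol.
Moles CaO per formula unit = 2 Ca ÷ 1 = 2.0000.
CaO fraction = (2.0000 × 56.077) / 921.166 = 112.154/921.166 = 0.1218.

12.18 wt%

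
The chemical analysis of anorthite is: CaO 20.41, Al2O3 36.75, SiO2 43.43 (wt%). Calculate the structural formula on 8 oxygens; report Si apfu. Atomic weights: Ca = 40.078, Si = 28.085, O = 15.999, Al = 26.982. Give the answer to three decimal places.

CaO (M=56.077): mol = 0.36396; Ca = 0.36396, O = 0.36396.
Al2O3 (M=101.961): mol = 0.36043; Al = 0.72086, O = 1.08129.
SiO2 (M=60.083): mol = 0.72283; Si = 0.72283, O = 1.44566.
ΣO = 2.89091; factor = 8/ΣO = 2.76729.
Si apfu = 0.72283 × 2.76729 = 2.000.

2.000 Si apfu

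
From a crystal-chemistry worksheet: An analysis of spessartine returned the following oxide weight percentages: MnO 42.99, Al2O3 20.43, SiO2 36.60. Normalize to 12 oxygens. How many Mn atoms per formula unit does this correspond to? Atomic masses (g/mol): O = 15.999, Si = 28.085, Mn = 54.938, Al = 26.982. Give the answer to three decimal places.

MnO: 42.99/70.937 = 0.60603 mol → 0.60603 mol Mn, 0.60603 mol O.
Al2O3: 20.43/101.961 = 0.20037 mol → 0.40074 mol Al, 0.60111 mol O.
SiO2: 36.60/60.083 = 0.60916 mol → 0.60916 mol Si, 1.21832 mol O.
Total oxygen = 2.42546 mol. Normalization factor = 12/2.42546 = 4.94752.
Mn per 12 O = 0.60603 × 4.94752 = 2.998.

2.998 Mn apfu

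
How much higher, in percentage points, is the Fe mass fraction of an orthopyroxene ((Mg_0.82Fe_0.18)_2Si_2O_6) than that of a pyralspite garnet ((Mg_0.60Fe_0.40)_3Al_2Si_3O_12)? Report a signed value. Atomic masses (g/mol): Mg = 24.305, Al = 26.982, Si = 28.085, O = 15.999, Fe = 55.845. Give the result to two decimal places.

Fe in (Mg_0.82Fe_0.18)_2Si_2O_6: molar mass 212.128 g/mol; 0.36×55.845 = 20.104 g → 9.48 wt%.
Fe in (Mg_0.60Fe_0.40)_3Al_2Si_3O_12: molar mass 440.970 g/mol; 1.20×55.845 = 67.014 g → 15.20 wt%.
Difference = 9.48 − 15.20 = -5.72 percentage points.

-5.72 percentage points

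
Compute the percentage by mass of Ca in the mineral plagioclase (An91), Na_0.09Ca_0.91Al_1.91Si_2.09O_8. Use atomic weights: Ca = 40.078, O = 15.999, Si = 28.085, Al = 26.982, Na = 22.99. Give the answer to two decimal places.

13.18 mass %

M(Na_0.09Ca_0.91Al_1.91Si_2.09O_8) = 276.765 g/mol.
Ca contributes 0.91 × 40.078 = 36.471 g per mole.
36.471/276.765 = 0.1318 → 13.18%.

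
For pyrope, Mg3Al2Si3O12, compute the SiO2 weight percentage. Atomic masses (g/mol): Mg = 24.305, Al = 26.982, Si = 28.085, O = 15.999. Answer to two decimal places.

44.71 wt%

Formula mass = 403.122 g/mol.
3 Si → 3.0000 mol SiO2 per formula unit; M(SiO2) = 60.083, so SiO2 mass = 180.249 g.
180.249/403.122 × 100 = 44.71 wt%.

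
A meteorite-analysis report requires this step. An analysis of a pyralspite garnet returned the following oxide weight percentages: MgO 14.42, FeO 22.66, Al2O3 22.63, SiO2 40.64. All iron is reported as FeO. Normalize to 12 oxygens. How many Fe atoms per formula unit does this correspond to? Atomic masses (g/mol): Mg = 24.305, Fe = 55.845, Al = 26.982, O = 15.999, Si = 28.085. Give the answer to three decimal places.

MgO: 14.42/40.304 = 0.35778 mol → 0.35778 mol Mg, 0.35778 mol O.
FeO: 22.66/71.844 = 0.31541 mol → 0.31541 mol Fe, 0.31541 mol O.
Al2O3: 22.63/101.961 = 0.22195 mol → 0.44390 mol Al, 0.66585 mol O.
SiO2: 40.64/60.083 = 0.67640 mol → 0.67640 mol Si, 1.35280 mol O.
Total oxygen = 2.69184 mol. Normalization factor = 12/2.69184 = 4.45792.
Fe per 12 O = 0.31541 × 4.45792 = 1.406.

1.406 Fe apfu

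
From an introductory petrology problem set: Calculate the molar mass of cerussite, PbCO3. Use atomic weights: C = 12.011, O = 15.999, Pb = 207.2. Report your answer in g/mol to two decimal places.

The formula mass is the sum 1(207.2) + 1(12.011) + 3(15.999).

267.21 g/mol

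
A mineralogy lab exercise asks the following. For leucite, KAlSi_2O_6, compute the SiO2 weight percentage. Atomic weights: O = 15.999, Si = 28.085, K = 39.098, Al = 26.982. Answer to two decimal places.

55.06 wt%

Formula mass = 218.244 g/mol.
2 Si → 2.0000 mol SiO2 per formula unit; M(SiO2) = 60.083, so SiO2 mass = 120.166 g.
120.166/218.244 × 100 = 55.06 wt%.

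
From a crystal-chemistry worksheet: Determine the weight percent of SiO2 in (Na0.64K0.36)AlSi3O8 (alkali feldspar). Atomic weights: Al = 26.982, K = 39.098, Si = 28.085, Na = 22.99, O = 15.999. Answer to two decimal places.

67.25 wt%

Molar mass of (Na0.64K0.36)AlSi3O8 = 0.64×22.99 + 0.36×39.098 + 1×26.982 + 3×28.085 + 8×15.999 = 268.018 g/mol.
Each formula unit contains 3 Si, equivalent to 3/1 = 3.0000 mol SiO2.
M(SiO2) = 1×28.085 + 2×15.999 = 60.083 g/mol.
Mass of SiO2 per formula unit = 3.0000 × 60.083 = 180.249 g.
SiO2 wt% = 180.249 / 268.018 × 100 = 67.25%.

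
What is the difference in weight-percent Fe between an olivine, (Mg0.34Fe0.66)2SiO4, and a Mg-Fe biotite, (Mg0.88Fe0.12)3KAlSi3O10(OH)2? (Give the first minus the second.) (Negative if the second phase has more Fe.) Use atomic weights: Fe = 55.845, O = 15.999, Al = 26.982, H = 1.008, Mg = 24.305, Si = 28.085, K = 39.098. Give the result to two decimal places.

35.74 percentage points

M((Mg0.34Fe0.66)2SiO4) = 182.324 g/mol, so wt% Fe = 73.715/182.324 × 100 = 40.43%.
M((Mg0.88Fe0.12)3KAlSi3O10(OH)2) = 428.608 g/mol, so wt% Fe = 20.104/428.608 × 100 = 4.69%.
40.43 − 4.69 = 35.74 pp.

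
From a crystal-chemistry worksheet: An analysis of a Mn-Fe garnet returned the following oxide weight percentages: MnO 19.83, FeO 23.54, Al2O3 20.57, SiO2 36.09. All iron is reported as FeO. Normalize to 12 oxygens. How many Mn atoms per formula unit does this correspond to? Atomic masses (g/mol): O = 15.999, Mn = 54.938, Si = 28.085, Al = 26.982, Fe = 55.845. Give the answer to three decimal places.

1.390 Mn apfu

19.83 wt% MnO ÷ 70.937 g/mol = 0.27954 mol, giving 0.27954 Mn and 0.27954 O.
23.54 wt% FeO ÷ 71.844 g/mol = 0.32765 mol, giving 0.32765 Fe and 0.32765 O.
20.57 wt% Al2O3 ÷ 101.961 g/mol = 0.20174 mol, giving 0.40348 Al and 0.60522 O.
36.09 wt% SiO2 ÷ 60.083 g/mol = 0.60067 mol, giving 0.60067 Si and 1.20134 O.
Oxygen sums to 2.41375; scaling by 12/2.41375 = 4.97152 puts the formula on 12 O.
Mn: 0.27954 × 4.97152 = 1.390 atoms per formula unit.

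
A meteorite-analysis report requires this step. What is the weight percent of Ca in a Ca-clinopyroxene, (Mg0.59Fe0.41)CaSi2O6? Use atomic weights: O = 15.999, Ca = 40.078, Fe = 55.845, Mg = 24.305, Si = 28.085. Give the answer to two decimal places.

17.46 weight percent

Molar mass of (Mg0.59Fe0.41)CaSi2O6: 0.59·24.305 + 0.41·55.845 + 1·40.078 + 2·28.085 + 6·15.999 = 229.478 g/mol.
Mass of Ca per formula unit: 1 × 40.078 = 40.078 g.
Weight fraction Ca = 40.078 / 229.478 = 0.1746.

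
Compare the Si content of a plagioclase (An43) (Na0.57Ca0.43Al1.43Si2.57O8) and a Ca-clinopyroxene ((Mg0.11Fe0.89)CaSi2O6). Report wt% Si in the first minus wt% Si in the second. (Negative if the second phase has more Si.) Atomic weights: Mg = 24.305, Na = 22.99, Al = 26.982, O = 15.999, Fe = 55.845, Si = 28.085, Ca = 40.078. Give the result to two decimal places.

Si in Na0.57Ca0.43Al1.43Si2.57O8: molar mass 269.093 g/mol; 2.57×28.085 = 72.178 g → 26.82 wt%.
Si in (Mg0.11Fe0.89)CaSi2O6: molar mass 244.618 g/mol; 2×28.085 = 56.170 g → 22.96 wt%.
Difference = 26.82 − 22.96 = 3.86 percentage points.

3.86 percentage points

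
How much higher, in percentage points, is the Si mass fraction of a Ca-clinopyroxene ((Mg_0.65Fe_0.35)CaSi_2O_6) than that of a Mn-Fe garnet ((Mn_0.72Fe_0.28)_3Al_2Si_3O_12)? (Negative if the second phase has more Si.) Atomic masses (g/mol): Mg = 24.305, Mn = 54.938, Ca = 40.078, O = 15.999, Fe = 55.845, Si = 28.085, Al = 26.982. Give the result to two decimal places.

7.69 percentage points

Si in (Mg_0.65Fe_0.35)CaSi_2O_6: molar mass 227.586 g/mol; 2×28.085 = 56.170 g → 24.68 wt%.
Si in (Mn_0.72Fe_0.28)_3Al_2Si_3O_12: molar mass 495.783 g/mol; 3×28.085 = 84.255 g → 16.99 wt%.
Difference = 24.68 − 16.99 = 7.69 percentage points.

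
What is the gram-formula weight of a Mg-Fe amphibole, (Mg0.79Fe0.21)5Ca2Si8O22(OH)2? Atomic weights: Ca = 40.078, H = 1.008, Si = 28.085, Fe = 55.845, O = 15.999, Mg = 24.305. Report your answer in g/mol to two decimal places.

The formula mass is the sum 3.95*24.305 + 1.05*55.845 + 2*40.078 + 8*28.085 + 24*15.999 + 2*1.008.

845.47 g/mol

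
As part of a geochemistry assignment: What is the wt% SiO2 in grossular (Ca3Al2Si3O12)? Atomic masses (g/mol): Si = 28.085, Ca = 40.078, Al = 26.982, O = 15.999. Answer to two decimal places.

Molar mass of Ca3Al2Si3O12 = 3·40.078 + 2·26.982 + 3·28.085 + 12·15.999 = 450.441 g/mol.
Each formula unit contains 3 Si, equivalent to 3/1 = 3.0000 mol SiO2.
M(SiO2) = 1×28.085 + 2×15.999 = 60.083 g/mol.
Mass of SiO2 per formula unit = 3.0000 × 60.083 = 180.249 g.
SiO2 wt% = 180.249 / 450.441 × 100 = 40.02%.

40.02 wt%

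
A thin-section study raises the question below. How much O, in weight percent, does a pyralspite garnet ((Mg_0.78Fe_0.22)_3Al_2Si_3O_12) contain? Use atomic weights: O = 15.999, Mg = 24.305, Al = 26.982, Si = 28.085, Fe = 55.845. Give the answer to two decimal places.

Formula mass = 2.34×24.305 + 0.66×55.845 + 2×26.982 + 3×28.085 + 12×15.999 = 423.938 g/mol, of which 191.988 g is O.
So O makes up 191.988/423.938 = 0.4529 of the mass, i.e. 45.29%.

45.29 weight percent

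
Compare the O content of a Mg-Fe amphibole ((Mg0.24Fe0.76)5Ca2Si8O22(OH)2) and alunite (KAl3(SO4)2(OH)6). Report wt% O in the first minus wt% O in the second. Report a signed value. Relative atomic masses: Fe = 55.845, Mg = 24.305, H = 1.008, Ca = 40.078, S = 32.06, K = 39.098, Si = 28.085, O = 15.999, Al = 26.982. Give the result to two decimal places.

-12.89 percentage points

M((Mg0.24Fe0.76)5Ca2Si8O22(OH)2) = 932.205 g/mol, so wt% O = 383.976/932.205 × 100 = 41.19%.
M(KAl3(SO4)2(OH)6) = 414.198 g/mol, so wt% O = 223.986/414.198 × 100 = 54.08%.
41.19 − 54.08 = -12.89 pp.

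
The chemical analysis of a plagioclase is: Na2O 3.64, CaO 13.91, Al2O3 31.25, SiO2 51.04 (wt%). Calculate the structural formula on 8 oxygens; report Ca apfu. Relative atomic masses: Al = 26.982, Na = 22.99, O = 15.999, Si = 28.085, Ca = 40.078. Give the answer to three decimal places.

Na2O: 3.64/61.979 = 0.05873 mol → 0.11746 mol Na, 0.05873 mol O.
CaO: 13.91/56.077 = 0.24805 mol → 0.24805 mol Ca, 0.24805 mol O.
Al2O3: 31.25/101.961 = 0.30649 mol → 0.61298 mol Al, 0.91947 mol O.
SiO2: 51.04/60.083 = 0.84949 mol → 0.84949 mol Si, 1.69898 mol O.
Total oxygen = 2.92523 mol. Normalization factor = 8/2.92523 = 2.73483.
Ca per 8 O = 0.24805 × 2.73483 = 0.678.

0.678 Ca apfu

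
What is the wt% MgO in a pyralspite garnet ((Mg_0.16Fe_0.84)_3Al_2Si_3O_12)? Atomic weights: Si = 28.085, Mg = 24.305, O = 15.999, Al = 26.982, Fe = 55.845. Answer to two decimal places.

4.01 wt%

Formula mass = 482.603 g/mol.
0.48 Mg → 0.4800 mol MgO per formula unit; M(MgO) = 40.304, so MgO mass = 19.346 g.
19.346/482.603 × 100 = 4.01 wt%.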